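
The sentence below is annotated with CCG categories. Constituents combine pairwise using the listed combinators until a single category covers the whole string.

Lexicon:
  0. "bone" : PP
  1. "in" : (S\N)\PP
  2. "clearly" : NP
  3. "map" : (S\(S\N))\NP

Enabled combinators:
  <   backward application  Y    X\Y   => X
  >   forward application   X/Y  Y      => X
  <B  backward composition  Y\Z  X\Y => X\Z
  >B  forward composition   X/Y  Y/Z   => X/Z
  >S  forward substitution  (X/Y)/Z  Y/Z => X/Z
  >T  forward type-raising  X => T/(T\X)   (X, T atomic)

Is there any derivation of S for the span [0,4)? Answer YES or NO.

[0,4] S   <
  [0,2] S\N   <
    [0,1] "bone" : PP
    [1,2] "in" : (S\N)\PP
  [2,4] S\(S\N)   <
    [2,3] "clearly" : NP
    [3,4] "map" : (S\(S\N))\NP

YES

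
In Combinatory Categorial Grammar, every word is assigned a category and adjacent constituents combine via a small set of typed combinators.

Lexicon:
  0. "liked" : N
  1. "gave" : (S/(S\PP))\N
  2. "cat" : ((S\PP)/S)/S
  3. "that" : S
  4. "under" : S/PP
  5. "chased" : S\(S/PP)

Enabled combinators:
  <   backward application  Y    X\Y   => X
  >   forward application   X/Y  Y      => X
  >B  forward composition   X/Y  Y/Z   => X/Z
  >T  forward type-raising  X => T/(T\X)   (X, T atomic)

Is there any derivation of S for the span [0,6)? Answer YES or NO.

YES

[0,6] S   >
  [0,2] S/(S\PP)   <
    [0,1] "liked" : N
    [1,2] "gave" : (S/(S\PP))\N
  [2,6] S\PP   >
    [2,4] (S\PP)/S   >
      [2,3] "cat" : ((S\PP)/S)/S
      [3,4] "that" : S
    [4,6] S   <
      [4,5] "under" : S/PP
      [5,6] "chased" : S\(S/PP)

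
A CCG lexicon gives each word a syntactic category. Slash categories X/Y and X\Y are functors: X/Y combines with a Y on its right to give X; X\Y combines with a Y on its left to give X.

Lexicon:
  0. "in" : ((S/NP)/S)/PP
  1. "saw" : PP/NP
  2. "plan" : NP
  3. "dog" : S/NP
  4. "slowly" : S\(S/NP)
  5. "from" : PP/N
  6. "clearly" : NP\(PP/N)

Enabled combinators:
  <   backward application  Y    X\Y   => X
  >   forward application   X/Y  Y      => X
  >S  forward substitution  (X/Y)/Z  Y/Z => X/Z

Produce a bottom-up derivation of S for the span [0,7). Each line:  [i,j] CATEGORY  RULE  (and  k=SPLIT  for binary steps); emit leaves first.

[0,7] S   >
  [0,5] S/NP   >
    [0,3] (S/NP)/S   >
      [0,1] "in" : ((S/NP)/S)/PP
      [1,3] PP   >
        [1,2] "saw" : PP/NP
        [2,3] "plan" : NP
    [3,5] S   <
      [3,4] "dog" : S/NP
      [4,5] "slowly" : S\(S/NP)
  [5,7] NP   <
    [5,6] "from" : PP/N
    [6,7] "clearly" : NP\(PP/N)

[0,1] ((S/NP)/S)/PP  lex  "in"
[1,2] PP/NP  lex  "saw"
[2,3] NP  lex  "plan"
[1,3] PP  >  k=2
[0,3] (S/NP)/S  >  k=1
[3,4] S/NP  lex  "dog"
[4,5] S\(S/NP)  lex  "slowly"
[3,5] S  <  k=4
[0,5] S/NP  >  k=3
[5,6] PP/N  lex  "from"
[6,7] NP\(PP/N)  lex  "clearly"
[5,7] NP  <  k=6
[0,7] S  >  k=5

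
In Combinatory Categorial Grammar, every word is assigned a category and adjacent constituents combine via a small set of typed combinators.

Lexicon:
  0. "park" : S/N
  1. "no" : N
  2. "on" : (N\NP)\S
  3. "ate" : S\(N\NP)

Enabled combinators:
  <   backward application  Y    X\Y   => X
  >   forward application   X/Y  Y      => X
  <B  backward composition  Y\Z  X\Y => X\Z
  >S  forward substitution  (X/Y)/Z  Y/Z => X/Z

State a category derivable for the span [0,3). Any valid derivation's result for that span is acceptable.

N\NP

[0,4] S   <
  [0,3] N\NP   <
    [0,2] S   >
      [0,1] "park" : S/N
      [1,2] "no" : N
    [2,3] "on" : (N\NP)\S
  [3,4] "ate" : S\(N\NP)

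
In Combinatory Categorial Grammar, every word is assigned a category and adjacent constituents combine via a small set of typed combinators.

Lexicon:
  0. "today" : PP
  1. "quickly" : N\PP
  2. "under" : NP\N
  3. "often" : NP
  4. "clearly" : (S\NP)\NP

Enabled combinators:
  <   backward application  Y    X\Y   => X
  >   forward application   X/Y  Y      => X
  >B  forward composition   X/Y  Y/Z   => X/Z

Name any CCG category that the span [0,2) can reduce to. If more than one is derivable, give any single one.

N

[0,5] S   <
  [0,3] NP   <
    [0,2] N   <
      [0,1] "today" : PP
      [1,2] "quickly" : N\PP
    [2,3] "under" : NP\N
  [3,5] S\NP   <
    [3,4] "often" : NP
    [4,5] "clearly" : (S\NP)\NP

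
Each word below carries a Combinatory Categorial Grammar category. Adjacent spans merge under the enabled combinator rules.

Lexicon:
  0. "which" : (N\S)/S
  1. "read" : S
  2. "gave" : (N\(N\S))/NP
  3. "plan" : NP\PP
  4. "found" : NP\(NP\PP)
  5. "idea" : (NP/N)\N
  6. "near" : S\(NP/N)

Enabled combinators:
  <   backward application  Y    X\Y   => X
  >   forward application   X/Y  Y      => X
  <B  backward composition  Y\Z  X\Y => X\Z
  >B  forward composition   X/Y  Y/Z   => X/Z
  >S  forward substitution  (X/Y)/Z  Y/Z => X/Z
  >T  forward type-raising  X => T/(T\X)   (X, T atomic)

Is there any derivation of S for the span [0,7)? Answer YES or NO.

YES

[0,7] S   <
  [0,6] NP/N   <
    [0,5] N   <
      [0,2] N\S   >
        [0,1] "which" : (N\S)/S
        [1,2] "read" : S
      [2,5] N\(N\S)   >
        [2,3] "gave" : (N\(N\S))/NP
        [3,5] NP   <
          [3,4] "plan" : NP\PP
          [4,5] "found" : NP\(NP\PP)
    [5,6] "idea" : (NP/N)\N
  [6,7] "near" : S\(NP/N)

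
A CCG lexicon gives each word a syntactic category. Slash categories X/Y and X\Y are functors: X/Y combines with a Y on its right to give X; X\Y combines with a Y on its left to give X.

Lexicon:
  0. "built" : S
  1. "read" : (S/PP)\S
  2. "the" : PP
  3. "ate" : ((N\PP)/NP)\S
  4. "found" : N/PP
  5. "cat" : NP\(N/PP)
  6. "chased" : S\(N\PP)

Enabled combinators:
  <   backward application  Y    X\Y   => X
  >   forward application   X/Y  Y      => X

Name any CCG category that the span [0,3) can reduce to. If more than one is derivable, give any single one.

[0,7] S   <
  [0,6] N\PP   >
    [0,4] (N\PP)/NP   <
      [0,3] S   >
        [0,2] S/PP   <
          [0,1] "built" : S
          [1,2] "read" : (S/PP)\S
        [2,3] "the" : PP
      [3,4] "ate" : ((N\PP)/NP)\S
    [4,6] NP   <
      [4,5] "found" : N/PP
      [5,6] "cat" : NP\(N/PP)
  [6,7] "chased" : S\(N\PP)

S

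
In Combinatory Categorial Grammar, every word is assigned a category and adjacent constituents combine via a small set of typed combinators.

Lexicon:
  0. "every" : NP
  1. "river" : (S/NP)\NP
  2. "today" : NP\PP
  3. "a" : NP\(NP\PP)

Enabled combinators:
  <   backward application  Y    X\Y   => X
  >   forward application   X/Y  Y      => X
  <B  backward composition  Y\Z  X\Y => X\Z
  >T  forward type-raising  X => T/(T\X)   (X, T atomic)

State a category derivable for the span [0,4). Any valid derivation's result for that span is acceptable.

[0,4] S   >
  [0,2] S/NP   <
    [0,1] "every" : NP
    [1,2] "river" : (S/NP)\NP
  [2,4] NP   <
    [2,3] "today" : NP\PP
    [3,4] "a" : NP\(NP\PP)

S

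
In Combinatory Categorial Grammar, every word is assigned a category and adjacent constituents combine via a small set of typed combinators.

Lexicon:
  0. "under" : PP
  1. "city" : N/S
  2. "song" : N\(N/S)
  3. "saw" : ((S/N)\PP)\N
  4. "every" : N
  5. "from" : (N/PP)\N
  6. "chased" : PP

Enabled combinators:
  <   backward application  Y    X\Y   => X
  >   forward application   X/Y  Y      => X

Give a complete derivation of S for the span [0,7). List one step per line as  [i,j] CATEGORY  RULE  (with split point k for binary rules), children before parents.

[0,1] PP  lex  "under"
[1,2] N/S  lex  "city"
[2,3] N\(N/S)  lex  "song"
[1,3] N  <  k=2
[3,4] ((S/N)\PP)\N  lex  "saw"
[1,4] (S/N)\PP  <  k=3
[0,4] S/N  <  k=1
[4,5] N  lex  "every"
[5,6] (N/PP)\N  lex  "from"
[4,6] N/PP  <  k=5
[6,7] PP  lex  "chased"
[4,7] N  >  k=6
[0,7] S  >  k=4

[0,7] S   >
  [0,4] S/N   <
    [0,1] "under" : PP
    [1,4] (S/N)\PP   <
      [1,3] N   <
        [1,2] "city" : N/S
        [2,3] "song" : N\(N/S)
      [3,4] "saw" : ((S/N)\PP)\N
  [4,7] N   >
    [4,6] N/PP   <
      [4,5] "every" : N
      [5,6] "from" : (N/PP)\N
    [6,7] "chased" : PP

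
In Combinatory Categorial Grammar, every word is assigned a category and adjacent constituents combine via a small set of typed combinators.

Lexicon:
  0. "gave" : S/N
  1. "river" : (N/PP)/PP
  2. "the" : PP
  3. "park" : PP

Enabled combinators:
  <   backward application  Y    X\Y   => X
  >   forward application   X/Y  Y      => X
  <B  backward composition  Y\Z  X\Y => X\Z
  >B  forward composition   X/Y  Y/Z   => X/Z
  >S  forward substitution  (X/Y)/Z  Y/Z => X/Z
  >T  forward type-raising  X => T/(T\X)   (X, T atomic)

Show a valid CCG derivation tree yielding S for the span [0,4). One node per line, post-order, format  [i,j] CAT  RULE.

[0,4] S   >
  [0,3] S/PP   >B
    [0,1] "gave" : S/N
    [1,3] N/PP   >
      [1,2] "river" : (N/PP)/PP
      [2,3] "the" : PP
  [3,4] "park" : PP

[0,1] S/N  lex  "gave"
[1,2] (N/PP)/PP  lex  "river"
[2,3] PP  lex  "the"
[1,3] N/PP  >  k=2
[0,3] S/PP  >B  k=1
[3,4] PP  lex  "park"
[0,4] S  >  k=3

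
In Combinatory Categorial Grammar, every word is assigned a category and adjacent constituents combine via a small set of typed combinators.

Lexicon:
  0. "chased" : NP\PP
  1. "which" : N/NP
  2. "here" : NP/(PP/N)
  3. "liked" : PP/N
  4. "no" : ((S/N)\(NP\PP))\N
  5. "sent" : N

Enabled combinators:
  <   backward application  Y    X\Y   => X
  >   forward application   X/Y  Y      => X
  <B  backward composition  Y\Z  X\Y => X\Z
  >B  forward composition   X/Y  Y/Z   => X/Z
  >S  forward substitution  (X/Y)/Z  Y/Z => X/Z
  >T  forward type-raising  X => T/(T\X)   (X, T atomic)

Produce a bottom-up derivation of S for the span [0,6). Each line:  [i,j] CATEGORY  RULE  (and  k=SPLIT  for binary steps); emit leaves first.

[0,6] S   >
  [0,5] S/N   <
    [0,1] "chased" : NP\PP
    [1,5] (S/N)\(NP\PP)   <
      [1,4] N   >
        [1,2] "which" : N/NP
        [2,4] NP   >
          [2,3] "here" : NP/(PP/N)
          [3,4] "liked" : PP/N
      [4,5] "no" : ((S/N)\(NP\PP))\N
  [5,6] "sent" : N

[0,1] NP\PP  lex  "chased"
[1,2] N/NP  lex  "which"
[2,3] NP/(PP/N)  lex  "here"
[3,4] PP/N  lex  "liked"
[2,4] NP  >  k=3
[1,4] N  >  k=2
[4,5] ((S/N)\(NP\PP))\N  lex  "no"
[1,5] (S/N)\(NP\PP)  <  k=4
[0,5] S/N  <  k=1
[5,6] N  lex  "sent"
[0,6] S  >  k=5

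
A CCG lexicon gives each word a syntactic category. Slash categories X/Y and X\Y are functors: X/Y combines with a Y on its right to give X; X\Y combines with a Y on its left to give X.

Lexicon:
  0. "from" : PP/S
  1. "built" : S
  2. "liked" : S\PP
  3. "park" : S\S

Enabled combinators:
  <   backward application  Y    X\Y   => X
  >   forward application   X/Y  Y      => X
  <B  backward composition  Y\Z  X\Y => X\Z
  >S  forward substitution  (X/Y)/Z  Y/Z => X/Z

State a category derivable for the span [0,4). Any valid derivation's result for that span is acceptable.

S

[0,4] S   <
  [0,2] PP   >
    [0,1] "from" : PP/S
    [1,2] "built" : S
  [2,4] S\PP   <B
    [2,3] "liked" : S\PP
    [3,4] "park" : S\S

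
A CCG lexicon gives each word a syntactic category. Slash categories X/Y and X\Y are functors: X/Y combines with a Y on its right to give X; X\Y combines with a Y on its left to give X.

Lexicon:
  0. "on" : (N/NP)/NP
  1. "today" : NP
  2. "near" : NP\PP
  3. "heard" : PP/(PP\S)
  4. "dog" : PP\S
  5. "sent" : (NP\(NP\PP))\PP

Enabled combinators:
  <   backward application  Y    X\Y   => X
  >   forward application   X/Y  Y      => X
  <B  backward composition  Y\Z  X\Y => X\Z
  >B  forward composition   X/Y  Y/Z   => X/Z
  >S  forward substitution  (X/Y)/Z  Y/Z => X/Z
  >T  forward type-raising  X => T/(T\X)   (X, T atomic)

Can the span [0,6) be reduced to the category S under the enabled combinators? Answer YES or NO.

NO

(N/NP)/NP NP NP\PP PP/(PP\S) PP\S (NP\(NP\PP))\PP
CKY chart[0,6] = {N, N/(NP\NP), N/(N\N), NP/(NP\N), PP/(PP\N), S/(S\N)}; S ∉ chart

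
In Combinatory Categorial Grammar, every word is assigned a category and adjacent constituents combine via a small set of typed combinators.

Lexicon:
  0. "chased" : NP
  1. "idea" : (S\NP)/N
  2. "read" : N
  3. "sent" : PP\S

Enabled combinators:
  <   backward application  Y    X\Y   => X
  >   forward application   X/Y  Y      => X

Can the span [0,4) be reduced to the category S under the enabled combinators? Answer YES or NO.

NP (S\NP)/N N PP\S
CKY chart[0,4] = {PP}; S ∉ chart

NO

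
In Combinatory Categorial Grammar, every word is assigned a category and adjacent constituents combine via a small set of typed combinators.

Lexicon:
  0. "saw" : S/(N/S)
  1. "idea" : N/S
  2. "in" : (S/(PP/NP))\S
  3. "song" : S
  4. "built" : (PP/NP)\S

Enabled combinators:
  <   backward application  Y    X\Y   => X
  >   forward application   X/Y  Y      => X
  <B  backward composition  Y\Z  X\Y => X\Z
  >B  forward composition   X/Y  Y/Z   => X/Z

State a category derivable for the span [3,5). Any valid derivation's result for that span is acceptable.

PP/NP

[0,5] S   >
  [0,3] S/(PP/NP)   <
    [0,2] S   >
      [0,1] "saw" : S/(N/S)
      [1,2] "idea" : N/S
    [2,3] "in" : (S/(PP/NP))\S
  [3,5] PP/NP   <
    [3,4] "song" : S
    [4,5] "built" : (PP/NP)\S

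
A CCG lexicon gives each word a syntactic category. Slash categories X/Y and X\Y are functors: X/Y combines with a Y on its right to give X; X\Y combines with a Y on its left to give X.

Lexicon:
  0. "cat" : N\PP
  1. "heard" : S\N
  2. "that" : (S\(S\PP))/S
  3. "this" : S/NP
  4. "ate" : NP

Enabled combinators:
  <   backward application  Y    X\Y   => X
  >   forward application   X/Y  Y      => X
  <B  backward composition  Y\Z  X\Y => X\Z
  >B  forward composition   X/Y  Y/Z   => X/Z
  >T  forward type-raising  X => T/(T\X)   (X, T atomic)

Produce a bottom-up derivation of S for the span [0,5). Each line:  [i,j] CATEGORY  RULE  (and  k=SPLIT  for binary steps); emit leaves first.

[0,5] S   <
  [0,2] S\PP   <B
    [0,1] "cat" : N\PP
    [1,2] "heard" : S\N
  [2,5] S\(S\PP)   >
    [2,3] "that" : (S\(S\PP))/S
    [3,5] S   >
      [3,4] "this" : S/NP
      [4,5] "ate" : NP

[0,1] N\PP  lex  "cat"
[1,2] S\N  lex  "heard"
[0,2] S\PP  <B  k=1
[2,3] (S\(S\PP))/S  lex  "that"
[3,4] S/NP  lex  "this"
[4,5] NP  lex  "ate"
[3,5] S  >  k=4
[2,5] S\(S\PP)  >  k=3
[0,5] S  <  k=2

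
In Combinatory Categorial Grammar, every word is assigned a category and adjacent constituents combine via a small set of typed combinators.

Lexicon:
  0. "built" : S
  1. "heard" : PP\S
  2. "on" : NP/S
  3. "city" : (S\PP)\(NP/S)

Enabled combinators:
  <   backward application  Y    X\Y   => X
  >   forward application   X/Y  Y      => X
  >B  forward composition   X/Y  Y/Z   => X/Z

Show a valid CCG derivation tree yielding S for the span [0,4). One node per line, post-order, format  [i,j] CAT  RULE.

[0,1] S  lex  "built"
[1,2] PP\S  lex  "heard"
[0,2] PP  <  k=1
[2,3] NP/S  lex  "on"
[3,4] (S\PP)\(NP/S)  lex  "city"
[2,4] S\PP  <  k=3
[0,4] S  <  k=2

[0,4] S   <
  [0,2] PP   <
    [0,1] "built" : S
    [1,2] "heard" : PP\S
  [2,4] S\PP   <
    [2,3] "on" : NP/S
    [3,4] "city" : (S\PP)\(NP/S)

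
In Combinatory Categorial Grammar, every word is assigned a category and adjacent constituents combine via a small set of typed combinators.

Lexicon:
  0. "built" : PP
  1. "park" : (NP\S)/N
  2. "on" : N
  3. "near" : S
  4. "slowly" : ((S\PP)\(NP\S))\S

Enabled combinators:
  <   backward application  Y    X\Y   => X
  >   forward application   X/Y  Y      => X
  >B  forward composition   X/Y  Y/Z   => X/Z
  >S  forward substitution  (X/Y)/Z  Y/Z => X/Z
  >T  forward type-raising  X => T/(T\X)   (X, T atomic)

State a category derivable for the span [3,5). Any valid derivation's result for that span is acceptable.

[0,5] S   >
  [0,1] S/(S\PP)   >T
    [0,1] "built" : PP
  [1,5] S\PP   <
    [1,3] NP\S   >
      [1,2] "park" : (NP\S)/N
      [2,3] "on" : N
    [3,5] (S\PP)\(NP\S)   <
      [3,4] "near" : S
      [4,5] "slowly" : ((S\PP)\(NP\S))\S

(S\PP)\(NP\S)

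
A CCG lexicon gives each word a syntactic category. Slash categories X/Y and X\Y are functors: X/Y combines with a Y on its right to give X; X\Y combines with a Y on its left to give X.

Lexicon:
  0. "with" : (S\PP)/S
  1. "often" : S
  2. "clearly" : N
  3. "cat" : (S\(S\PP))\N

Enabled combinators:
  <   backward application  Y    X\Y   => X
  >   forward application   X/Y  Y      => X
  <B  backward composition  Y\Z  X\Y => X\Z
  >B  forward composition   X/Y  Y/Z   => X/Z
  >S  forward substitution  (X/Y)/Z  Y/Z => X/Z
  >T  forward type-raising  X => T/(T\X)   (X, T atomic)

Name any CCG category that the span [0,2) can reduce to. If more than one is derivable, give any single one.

S\PP

[0,4] S   <
  [0,2] S\PP   >
    [0,1] "with" : (S\PP)/S
    [1,2] "often" : S
  [2,4] S\(S\PP)   <
    [2,3] "clearly" : N
    [3,4] "cat" : (S\(S\PP))\N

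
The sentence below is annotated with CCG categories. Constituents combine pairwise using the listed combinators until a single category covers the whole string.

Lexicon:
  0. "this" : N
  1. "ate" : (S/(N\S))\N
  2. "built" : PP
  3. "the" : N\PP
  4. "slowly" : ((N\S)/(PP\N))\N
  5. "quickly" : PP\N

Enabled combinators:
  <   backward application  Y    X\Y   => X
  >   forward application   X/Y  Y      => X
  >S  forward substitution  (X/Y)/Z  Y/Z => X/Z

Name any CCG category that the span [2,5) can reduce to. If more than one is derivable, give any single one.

[0,6] S   >
  [0,2] S/(N\S)   <
    [0,1] "this" : N
    [1,2] "ate" : (S/(N\S))\N
  [2,6] N\S   >
    [2,5] (N\S)/(PP\N)   <
      [2,4] N   <
        [2,3] "built" : PP
        [3,4] "the" : N\PP
      [4,5] "slowly" : ((N\S)/(PP\N))\N
    [5,6] "quickly" : PP\N

(N\S)/(PP\N)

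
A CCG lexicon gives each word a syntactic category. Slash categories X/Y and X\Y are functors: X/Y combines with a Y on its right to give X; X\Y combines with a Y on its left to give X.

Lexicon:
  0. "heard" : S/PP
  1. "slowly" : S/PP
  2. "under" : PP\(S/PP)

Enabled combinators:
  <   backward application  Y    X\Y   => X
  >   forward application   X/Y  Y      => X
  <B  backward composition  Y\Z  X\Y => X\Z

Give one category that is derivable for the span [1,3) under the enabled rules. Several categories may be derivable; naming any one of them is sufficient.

[0,3] S   >
  [0,1] "heard" : S/PP
  [1,3] PP   <
    [1,2] "slowly" : S/PP
    [2,3] "under" : PP\(S/PP)

PP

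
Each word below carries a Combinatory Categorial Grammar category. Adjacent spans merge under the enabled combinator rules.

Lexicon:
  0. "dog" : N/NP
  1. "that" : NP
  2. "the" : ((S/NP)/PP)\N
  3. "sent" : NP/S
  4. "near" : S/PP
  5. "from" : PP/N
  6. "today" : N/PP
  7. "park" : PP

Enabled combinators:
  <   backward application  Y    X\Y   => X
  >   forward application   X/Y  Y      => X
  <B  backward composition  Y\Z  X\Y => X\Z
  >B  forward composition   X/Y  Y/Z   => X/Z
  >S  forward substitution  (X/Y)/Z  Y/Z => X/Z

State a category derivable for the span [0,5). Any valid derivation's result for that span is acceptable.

[0,8] S   >
  [0,5] S/PP   >S
    [0,3] (S/NP)/PP   <
      [0,2] N   >
        [0,1] "dog" : N/NP
        [1,2] "that" : NP
      [2,3] "the" : ((S/NP)/PP)\N
    [3,5] NP/PP   >B
      [3,4] "sent" : NP/S
      [4,5] "near" : S/PP
  [5,8] PP   >
    [5,6] "from" : PP/N
    [6,8] N   >
      [6,7] "today" : N/PP
      [7,8] "park" : PP

S/PP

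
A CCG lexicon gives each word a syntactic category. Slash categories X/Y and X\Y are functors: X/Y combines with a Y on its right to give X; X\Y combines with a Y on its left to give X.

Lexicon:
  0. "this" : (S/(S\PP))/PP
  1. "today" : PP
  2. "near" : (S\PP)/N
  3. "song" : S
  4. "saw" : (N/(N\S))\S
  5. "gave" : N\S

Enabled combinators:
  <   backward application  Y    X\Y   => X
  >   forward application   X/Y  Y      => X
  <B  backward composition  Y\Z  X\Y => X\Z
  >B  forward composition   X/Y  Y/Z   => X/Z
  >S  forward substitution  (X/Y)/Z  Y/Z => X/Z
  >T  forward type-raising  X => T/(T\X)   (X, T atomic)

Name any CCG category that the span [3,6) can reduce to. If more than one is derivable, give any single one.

[0,6] S   >
  [0,2] S/(S\PP)   >
    [0,1] "this" : (S/(S\PP))/PP
    [1,2] "today" : PP
  [2,6] S\PP   >
    [2,3] "near" : (S\PP)/N
    [3,6] N   >
      [3,5] N/(N\S)   <
        [3,4] "song" : S
        [4,5] "saw" : (N/(N\S))\S
      [5,6] "gave" : N\S

N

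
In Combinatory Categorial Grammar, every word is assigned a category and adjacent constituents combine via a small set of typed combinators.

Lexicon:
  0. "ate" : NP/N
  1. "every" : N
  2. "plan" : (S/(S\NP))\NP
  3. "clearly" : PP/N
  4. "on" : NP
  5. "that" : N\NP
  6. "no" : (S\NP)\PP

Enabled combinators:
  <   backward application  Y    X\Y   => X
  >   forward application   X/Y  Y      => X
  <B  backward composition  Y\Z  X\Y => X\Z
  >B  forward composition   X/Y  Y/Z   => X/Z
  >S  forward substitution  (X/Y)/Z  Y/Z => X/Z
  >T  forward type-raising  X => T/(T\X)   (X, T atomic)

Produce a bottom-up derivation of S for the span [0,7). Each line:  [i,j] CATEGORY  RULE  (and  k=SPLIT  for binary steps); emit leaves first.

[0,7] S   >
  [0,3] S/(S\NP)   <
    [0,2] NP   >
      [0,1] "ate" : NP/N
      [1,2] "every" : N
    [2,3] "plan" : (S/(S\NP))\NP
  [3,7] S\NP   <
    [3,6] PP   >
      [3,4] "clearly" : PP/N
      [4,6] N   >
        [4,5] N/(N\NP)   >T
          [4,5] "on" : NP
        [5,6] "that" : N\NP
    [6,7] "no" : (S\NP)\PP

[0,1] NP/N  lex  "ate"
[1,2] N  lex  "every"
[0,2] NP  >  k=1
[2,3] (S/(S\NP))\NP  lex  "plan"
[0,3] S/(S\NP)  <  k=2
[3,4] PP/N  lex  "clearly"
[4,5] NP  lex  "on"
[4,5] N/(N\NP)  >T
[5,6] N\NP  lex  "that"
[4,6] N  >  k=5
[3,6] PP  >  k=4
[6,7] (S\NP)\PP  lex  "no"
[3,7] S\NP  <  k=6
[0,7] S  >  k=3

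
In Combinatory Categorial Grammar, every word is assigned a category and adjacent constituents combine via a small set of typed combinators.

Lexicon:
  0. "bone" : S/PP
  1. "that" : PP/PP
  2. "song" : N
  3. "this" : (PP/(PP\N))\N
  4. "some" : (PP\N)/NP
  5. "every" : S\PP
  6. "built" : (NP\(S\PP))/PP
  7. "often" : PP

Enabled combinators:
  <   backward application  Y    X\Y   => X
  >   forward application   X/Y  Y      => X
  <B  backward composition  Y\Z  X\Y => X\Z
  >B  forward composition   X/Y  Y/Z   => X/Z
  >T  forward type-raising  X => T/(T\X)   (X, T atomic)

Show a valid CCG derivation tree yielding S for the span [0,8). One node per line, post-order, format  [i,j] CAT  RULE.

[0,8] S   >
  [0,2] S/PP   >B
    [0,1] "bone" : S/PP
    [1,2] "that" : PP/PP
  [2,8] PP   >
    [2,4] PP/(PP\N)   <
      [2,3] "song" : N
      [3,4] "this" : (PP/(PP\N))\N
    [4,8] PP\N   >
      [4,5] "some" : (PP\N)/NP
      [5,8] NP   <
        [5,6] "every" : S\PP
        [6,8] NP\(S\PP)   >
          [6,7] "built" : (NP\(S\PP))/PP
          [7,8] "often" : PP

[0,1] S/PP  lex  "bone"
[1,2] PP/PP  lex  "that"
[0,2] S/PP  >B  k=1
[2,3] N  lex  "song"
[3,4] (PP/(PP\N))\N  lex  "this"
[2,4] PP/(PP\N)  <  k=3
[4,5] (PP\N)/NP  lex  "some"
[5,6] S\PP  lex  "every"
[6,7] (NP\(S\PP))/PP  lex  "built"
[7,8] PP  lex  "often"
[6,8] NP\(S\PP)  >  k=7
[5,8] NP  <  k=6
[4,8] PP\N  >  k=5
[2,8] PP  >  k=4
[0,8] S  >  k=2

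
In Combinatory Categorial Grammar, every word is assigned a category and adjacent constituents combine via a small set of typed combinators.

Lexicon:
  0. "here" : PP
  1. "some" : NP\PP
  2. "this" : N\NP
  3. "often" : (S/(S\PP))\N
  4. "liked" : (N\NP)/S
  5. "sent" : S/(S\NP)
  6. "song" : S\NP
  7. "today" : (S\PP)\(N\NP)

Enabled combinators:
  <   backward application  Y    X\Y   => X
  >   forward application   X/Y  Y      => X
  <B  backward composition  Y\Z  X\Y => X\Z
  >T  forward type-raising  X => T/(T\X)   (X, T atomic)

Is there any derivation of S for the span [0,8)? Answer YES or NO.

[0,8] S   >
  [0,4] S/(S\PP)   <
    [0,3] N   <
      [0,2] NP   <
        [0,1] "here" : PP
        [1,2] "some" : NP\PP
      [2,3] "this" : N\NP
    [3,4] "often" : (S/(S\PP))\N
  [4,8] S\PP   <
    [4,7] N\NP   >
      [4,5] "liked" : (N\NP)/S
      [5,7] S   >
        [5,6] "sent" : S/(S\NP)
        [6,7] "song" : S\NP
    [7,8] "today" : (S\PP)\(N\NP)

YES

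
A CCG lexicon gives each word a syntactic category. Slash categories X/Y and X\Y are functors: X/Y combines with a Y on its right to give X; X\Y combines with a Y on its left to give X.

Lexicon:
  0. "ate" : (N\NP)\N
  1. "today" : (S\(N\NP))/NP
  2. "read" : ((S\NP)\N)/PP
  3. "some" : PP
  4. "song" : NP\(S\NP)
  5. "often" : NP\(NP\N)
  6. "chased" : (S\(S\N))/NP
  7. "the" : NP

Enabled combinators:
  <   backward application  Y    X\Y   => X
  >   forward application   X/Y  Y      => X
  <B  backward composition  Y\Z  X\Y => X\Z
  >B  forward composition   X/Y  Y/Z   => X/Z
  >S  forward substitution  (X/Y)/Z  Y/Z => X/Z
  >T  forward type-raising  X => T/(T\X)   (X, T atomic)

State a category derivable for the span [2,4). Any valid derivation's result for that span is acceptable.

(S\NP)\N

[0,8] S   <
  [0,6] S\N   <B
    [0,1] "ate" : (N\NP)\N
    [1,6] S\(N\NP)   >
      [1,2] "today" : (S\(N\NP))/NP
      [2,6] NP   <
        [2,5] NP\N   <B
          [2,4] (S\NP)\N   >
            [2,3] "read" : ((S\NP)\N)/PP
            [3,4] "some" : PP
          [4,5] "song" : NP\(S\NP)
        [5,6] "often" : NP\(NP\N)
  [6,8] S\(S\N)   >
    [6,7] "chased" : (S\(S\N))/NP
    [7,8] "the" : NP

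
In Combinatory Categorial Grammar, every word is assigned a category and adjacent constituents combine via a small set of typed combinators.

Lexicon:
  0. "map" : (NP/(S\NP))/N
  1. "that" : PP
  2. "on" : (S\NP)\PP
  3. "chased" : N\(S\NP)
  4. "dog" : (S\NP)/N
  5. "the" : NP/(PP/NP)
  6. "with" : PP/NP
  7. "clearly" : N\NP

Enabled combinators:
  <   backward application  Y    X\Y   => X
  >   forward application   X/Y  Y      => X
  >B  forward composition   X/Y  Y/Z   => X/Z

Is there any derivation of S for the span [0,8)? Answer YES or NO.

NO

(NP/(S\NP))/N PP (S\NP)\PP N\(S\NP) (S\NP)/N NP/(PP/NP) PP/NP N\NP
CKY chart[0,8] = {NP}; S ∉ chart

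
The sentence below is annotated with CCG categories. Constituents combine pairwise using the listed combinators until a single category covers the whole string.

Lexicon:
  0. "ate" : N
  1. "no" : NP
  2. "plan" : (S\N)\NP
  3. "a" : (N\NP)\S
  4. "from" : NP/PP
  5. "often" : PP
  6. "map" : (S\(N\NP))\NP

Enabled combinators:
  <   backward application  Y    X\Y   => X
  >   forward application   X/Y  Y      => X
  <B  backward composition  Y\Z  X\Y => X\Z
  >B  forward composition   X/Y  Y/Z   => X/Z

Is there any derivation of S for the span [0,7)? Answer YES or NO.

YES

[0,7] S   <
  [0,4] N\NP   <
    [0,3] S   <
      [0,1] "ate" : N
      [1,3] S\N   <
        [1,2] "no" : NP
        [2,3] "plan" : (S\N)\NP
    [3,4] "a" : (N\NP)\S
  [4,7] S\(N\NP)   <
    [4,6] NP   >
      [4,5] "from" : NP/PP
      [5,6] "often" : PP
    [6,7] "map" : (S\(N\NP))\NP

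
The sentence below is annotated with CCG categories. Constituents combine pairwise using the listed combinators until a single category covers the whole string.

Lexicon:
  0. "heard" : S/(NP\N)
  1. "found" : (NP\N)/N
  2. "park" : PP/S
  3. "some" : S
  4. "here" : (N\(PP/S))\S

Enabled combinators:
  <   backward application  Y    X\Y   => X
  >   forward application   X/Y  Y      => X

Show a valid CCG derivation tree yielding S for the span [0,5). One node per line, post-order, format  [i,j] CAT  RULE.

[0,1] S/(NP\N)  lex  "heard"
[1,2] (NP\N)/N  lex  "found"
[2,3] PP/S  lex  "park"
[3,4] S  lex  "some"
[4,5] (N\(PP/S))\S  lex  "here"
[3,5] N\(PP/S)  <  k=4
[2,5] N  <  k=3
[1,5] NP\N  >  k=2
[0,5] S  >  k=1

[0,5] S   >
  [0,1] "heard" : S/(NP\N)
  [1,5] NP\N   >
    [1,2] "found" : (NP\N)/N
    [2,5] N   <
      [2,3] "park" : PP/S
      [3,5] N\(PP/S)   <
        [3,4] "some" : S
        [4,5] "here" : (N\(PP/S))\S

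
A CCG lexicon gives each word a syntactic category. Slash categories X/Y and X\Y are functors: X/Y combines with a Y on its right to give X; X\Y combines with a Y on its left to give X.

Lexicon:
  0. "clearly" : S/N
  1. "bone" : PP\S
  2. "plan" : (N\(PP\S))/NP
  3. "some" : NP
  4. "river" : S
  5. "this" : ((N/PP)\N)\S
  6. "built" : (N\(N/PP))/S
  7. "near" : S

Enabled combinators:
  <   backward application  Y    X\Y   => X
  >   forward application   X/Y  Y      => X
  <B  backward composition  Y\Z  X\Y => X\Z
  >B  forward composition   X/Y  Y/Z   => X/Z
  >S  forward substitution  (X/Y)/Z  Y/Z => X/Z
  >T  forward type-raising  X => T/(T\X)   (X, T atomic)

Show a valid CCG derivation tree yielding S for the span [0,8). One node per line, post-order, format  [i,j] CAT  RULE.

[0,1] S/N  lex  "clearly"
[1,2] PP\S  lex  "bone"
[2,3] (N\(PP\S))/NP  lex  "plan"
[3,4] NP  lex  "some"
[2,4] N\(PP\S)  >  k=3
[1,4] N  <  k=2
[4,5] S  lex  "river"
[5,6] ((N/PP)\N)\S  lex  "this"
[4,6] (N/PP)\N  <  k=5
[1,6] N/PP  <  k=4
[6,7] (N\(N/PP))/S  lex  "built"
[7,8] S  lex  "near"
[6,8] N\(N/PP)  >  k=7
[1,8] N  <  k=6
[0,8] S  >  k=1

[0,8] S   >
  [0,1] "clearly" : S/N
  [1,8] N   <
    [1,6] N/PP   <
      [1,4] N   <
        [1,2] "bone" : PP\S
        [2,4] N\(PP\S)   >
          [2,3] "plan" : (N\(PP\S))/NP
          [3,4] "some" : NP
      [4,6] (N/PP)\N   <
        [4,5] "river" : S
        [5,6] "this" : ((N/PP)\N)\S
    [6,8] N\(N/PP)   >
      [6,7] "built" : (N\(N/PP))/S
      [7,8] "near" : S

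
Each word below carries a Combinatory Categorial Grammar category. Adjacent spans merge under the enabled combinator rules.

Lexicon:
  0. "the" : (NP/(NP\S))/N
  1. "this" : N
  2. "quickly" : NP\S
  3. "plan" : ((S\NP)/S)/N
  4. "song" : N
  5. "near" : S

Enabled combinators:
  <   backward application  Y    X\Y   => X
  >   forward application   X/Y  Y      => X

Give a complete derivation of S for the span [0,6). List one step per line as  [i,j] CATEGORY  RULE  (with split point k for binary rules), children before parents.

[0,1] (NP/(NP\S))/N  lex  "the"
[1,2] N  lex  "this"
[0,2] NP/(NP\S)  >  k=1
[2,3] NP\S  lex  "quickly"
[0,3] NP  >  k=2
[3,4] ((S\NP)/S)/N  lex  "plan"
[4,5] N  lex  "song"
[3,5] (S\NP)/S  >  k=4
[5,6] S  lex  "near"
[3,6] S\NP  >  k=5
[0,6] S  <  k=3

[0,6] S   <
  [0,3] NP   >
    [0,2] NP/(NP\S)   >
      [0,1] "the" : (NP/(NP\S))/N
      [1,2] "this" : N
    [2,3] "quickly" : NP\S
  [3,6] S\NP   >
    [3,5] (S\NP)/S   >
      [3,4] "plan" : ((S\NP)/S)/N
      [4,5] "song" : N
    [5,6] "near" : S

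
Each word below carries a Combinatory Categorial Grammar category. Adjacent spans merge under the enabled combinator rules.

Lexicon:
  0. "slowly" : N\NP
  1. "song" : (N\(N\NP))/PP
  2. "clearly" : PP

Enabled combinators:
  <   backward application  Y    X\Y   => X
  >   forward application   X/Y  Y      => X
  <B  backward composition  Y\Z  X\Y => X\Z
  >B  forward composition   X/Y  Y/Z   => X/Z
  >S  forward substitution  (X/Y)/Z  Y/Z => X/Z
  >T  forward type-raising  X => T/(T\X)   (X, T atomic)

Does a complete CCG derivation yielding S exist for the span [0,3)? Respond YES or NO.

N\NP (N\(N\NP))/PP PP
CKY chart[0,3] = {N, N/(N\N), NP/(NP\N), PP/(PP\N), S/(S\N)}; S ∉ chart

NO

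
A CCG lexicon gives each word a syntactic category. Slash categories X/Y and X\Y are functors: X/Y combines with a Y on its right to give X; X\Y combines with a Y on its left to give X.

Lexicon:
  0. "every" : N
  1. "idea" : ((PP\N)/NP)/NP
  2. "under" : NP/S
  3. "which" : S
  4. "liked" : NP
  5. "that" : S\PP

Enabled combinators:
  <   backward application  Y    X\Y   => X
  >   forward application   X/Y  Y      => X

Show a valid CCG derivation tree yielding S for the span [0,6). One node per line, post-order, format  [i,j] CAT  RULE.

[0,6] S   <
  [0,5] PP   <
    [0,1] "every" : N
    [1,5] PP\N   >
      [1,4] (PP\N)/NP   >
        [1,2] "idea" : ((PP\N)/NP)/NP
        [2,4] NP   >
          [2,3] "under" : NP/S
          [3,4] "which" : S
      [4,5] "liked" : NP
  [5,6] "that" : S\PP

[0,1] N  lex  "every"
[1,2] ((PP\N)/NP)/NP  lex  "idea"
[2,3] NP/S  lex  "under"
[3,4] S  lex  "which"
[2,4] NP  >  k=3
[1,4] (PP\N)/NP  >  k=2
[4,5] NP  lex  "liked"
[1,5] PP\N  >  k=4
[0,5] PP  <  k=1
[5,6] S\PP  lex  "that"
[0,6] S  <  k=5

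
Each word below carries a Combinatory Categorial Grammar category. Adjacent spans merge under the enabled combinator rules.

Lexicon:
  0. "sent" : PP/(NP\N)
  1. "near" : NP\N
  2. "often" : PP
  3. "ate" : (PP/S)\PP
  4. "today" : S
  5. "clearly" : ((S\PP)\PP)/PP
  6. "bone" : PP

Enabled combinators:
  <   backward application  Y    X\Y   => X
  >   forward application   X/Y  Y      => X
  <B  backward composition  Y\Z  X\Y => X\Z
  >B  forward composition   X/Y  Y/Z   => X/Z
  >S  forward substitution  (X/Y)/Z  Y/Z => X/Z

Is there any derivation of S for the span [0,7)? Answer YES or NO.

[0,7] S   <
  [0,2] PP   >
    [0,1] "sent" : PP/(NP\N)
    [1,2] "near" : NP\N
  [2,7] S\PP   <
    [2,5] PP   >
      [2,4] PP/S   <
        [2,3] "often" : PP
        [3,4] "ate" : (PP/S)\PP
      [4,5] "today" : S
    [5,7] (S\PP)\PP   >
      [5,6] "clearly" : ((S\PP)\PP)/PP
      [6,7] "bone" : PP

YES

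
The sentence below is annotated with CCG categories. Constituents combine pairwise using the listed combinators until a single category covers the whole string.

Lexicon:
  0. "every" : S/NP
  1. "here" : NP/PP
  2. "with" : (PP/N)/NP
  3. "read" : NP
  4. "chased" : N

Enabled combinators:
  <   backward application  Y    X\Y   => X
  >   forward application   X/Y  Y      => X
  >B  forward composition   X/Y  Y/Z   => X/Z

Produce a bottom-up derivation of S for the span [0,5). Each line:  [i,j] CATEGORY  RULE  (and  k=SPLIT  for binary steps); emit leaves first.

[0,1] S/NP  lex  "every"
[1,2] NP/PP  lex  "here"
[0,2] S/PP  >B  k=1
[2,3] (PP/N)/NP  lex  "with"
[3,4] NP  lex  "read"
[2,4] PP/N  >  k=3
[0,4] S/N  >B  k=2
[4,5] N  lex  "chased"
[0,5] S  >  k=4

[0,5] S   >
  [0,4] S/N   >B
    [0,2] S/PP   >B
      [0,1] "every" : S/NP
      [1,2] "here" : NP/PP
    [2,4] PP/N   >
      [2,3] "with" : (PP/N)/NP
      [3,4] "read" : NP
  [4,5] "chased" : N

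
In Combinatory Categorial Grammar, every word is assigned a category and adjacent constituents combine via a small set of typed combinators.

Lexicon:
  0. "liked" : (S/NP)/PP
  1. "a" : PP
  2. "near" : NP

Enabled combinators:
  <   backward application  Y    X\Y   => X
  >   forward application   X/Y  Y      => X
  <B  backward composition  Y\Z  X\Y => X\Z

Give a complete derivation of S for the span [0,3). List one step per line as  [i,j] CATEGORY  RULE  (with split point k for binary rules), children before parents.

[0,1] (S/NP)/PP  lex  "liked"
[1,2] PP  lex  "a"
[0,2] S/NP  >  k=1
[2,3] NP  lex  "near"
[0,3] S  >  k=2

[0,3] S   >
  [0,2] S/NP   >
    [0,1] "liked" : (S/NP)/PP
    [1,2] "a" : PP
  [2,3] "near" : NP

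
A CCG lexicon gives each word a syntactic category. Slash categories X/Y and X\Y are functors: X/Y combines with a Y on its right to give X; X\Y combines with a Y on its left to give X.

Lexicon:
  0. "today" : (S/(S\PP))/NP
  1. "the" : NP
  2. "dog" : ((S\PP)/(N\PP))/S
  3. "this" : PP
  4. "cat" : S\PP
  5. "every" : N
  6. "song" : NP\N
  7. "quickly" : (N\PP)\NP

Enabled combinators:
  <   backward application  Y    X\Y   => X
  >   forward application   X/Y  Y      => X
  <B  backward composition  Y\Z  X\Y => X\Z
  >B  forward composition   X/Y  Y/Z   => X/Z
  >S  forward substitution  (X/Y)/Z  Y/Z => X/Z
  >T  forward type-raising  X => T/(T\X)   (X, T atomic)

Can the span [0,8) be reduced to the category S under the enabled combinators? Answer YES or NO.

[0,8] S   >
  [0,2] S/(S\PP)   >
    [0,1] "today" : (S/(S\PP))/NP
    [1,2] "the" : NP
  [2,8] S\PP   >
    [2,5] (S\PP)/(N\PP)   >
      [2,3] "dog" : ((S\PP)/(N\PP))/S
      [3,5] S   >
        [3,4] S/(S\PP)   >T
          [3,4] "this" : PP
        [4,5] "cat" : S\PP
    [5,8] N\PP   <
      [5,7] NP   <
        [5,6] "every" : N
        [6,7] "song" : NP\N
      [7,8] "quickly" : (N\PP)\NP

YES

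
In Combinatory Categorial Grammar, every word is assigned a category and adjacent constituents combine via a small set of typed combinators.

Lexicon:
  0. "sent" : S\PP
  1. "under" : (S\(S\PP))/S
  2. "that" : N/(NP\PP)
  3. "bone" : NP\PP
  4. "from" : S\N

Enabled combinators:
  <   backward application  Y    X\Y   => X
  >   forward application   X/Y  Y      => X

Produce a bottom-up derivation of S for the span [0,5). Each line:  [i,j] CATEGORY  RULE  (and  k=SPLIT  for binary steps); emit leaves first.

[0,5] S   <
  [0,1] "sent" : S\PP
  [1,5] S\(S\PP)   >
    [1,2] "under" : (S\(S\PP))/S
    [2,5] S   <
      [2,4] N   >
        [2,3] "that" : N/(NP\PP)
        [3,4] "bone" : NP\PP
      [4,5] "from" : S\N

[0,1] S\PP  lex  "sent"
[1,2] (S\(S\PP))/S  lex  "under"
[2,3] N/(NP\PP)  lex  "that"
[3,4] NP\PP  lex  "bone"
[2,4] N  >  k=3
[4,5] S\N  lex  "from"
[2,5] S  <  k=4
[1,5] S\(S\PP)  >  k=2
[0,5] S  <  k=1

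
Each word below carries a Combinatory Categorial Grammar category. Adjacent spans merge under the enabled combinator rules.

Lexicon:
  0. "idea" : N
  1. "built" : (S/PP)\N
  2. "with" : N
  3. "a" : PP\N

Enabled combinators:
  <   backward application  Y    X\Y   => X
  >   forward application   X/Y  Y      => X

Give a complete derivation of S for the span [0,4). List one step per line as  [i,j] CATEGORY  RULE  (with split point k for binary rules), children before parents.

[0,1] N  lex  "idea"
[1,2] (S/PP)\N  lex  "built"
[0,2] S/PP  <  k=1
[2,3] N  lex  "with"
[3,4] PP\N  lex  "a"
[2,4] PP  <  k=3
[0,4] S  >  k=2

[0,4] S   >
  [0,2] S/PP   <
    [0,1] "idea" : N
    [1,2] "built" : (S/PP)\N
  [2,4] PP   <
    [2,3] "with" : N
    [3,4] "a" : PP\N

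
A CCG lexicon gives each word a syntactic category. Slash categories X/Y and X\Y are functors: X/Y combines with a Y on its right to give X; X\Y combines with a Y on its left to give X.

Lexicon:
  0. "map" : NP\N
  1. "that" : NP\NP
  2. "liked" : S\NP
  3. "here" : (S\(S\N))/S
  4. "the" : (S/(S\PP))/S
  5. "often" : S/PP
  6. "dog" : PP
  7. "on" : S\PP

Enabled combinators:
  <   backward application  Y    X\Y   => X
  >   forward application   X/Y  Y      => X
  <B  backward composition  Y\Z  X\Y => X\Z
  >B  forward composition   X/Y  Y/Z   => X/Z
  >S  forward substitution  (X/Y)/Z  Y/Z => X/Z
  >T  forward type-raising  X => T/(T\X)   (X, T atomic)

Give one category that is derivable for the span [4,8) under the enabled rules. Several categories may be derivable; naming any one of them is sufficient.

[0,8] S   <
  [0,3] S\N   <B
    [0,2] NP\N   <B
      [0,1] "map" : NP\N
      [1,2] "that" : NP\NP
    [2,3] "liked" : S\NP
  [3,8] S\(S\N)   >
    [3,4] "here" : (S\(S\N))/S
    [4,8] S   >
      [4,7] S/(S\PP)   >
        [4,5] "the" : (S/(S\PP))/S
        [5,7] S   >
          [5,6] "often" : S/PP
          [6,7] "dog" : PP
      [7,8] "on" : S\PP

S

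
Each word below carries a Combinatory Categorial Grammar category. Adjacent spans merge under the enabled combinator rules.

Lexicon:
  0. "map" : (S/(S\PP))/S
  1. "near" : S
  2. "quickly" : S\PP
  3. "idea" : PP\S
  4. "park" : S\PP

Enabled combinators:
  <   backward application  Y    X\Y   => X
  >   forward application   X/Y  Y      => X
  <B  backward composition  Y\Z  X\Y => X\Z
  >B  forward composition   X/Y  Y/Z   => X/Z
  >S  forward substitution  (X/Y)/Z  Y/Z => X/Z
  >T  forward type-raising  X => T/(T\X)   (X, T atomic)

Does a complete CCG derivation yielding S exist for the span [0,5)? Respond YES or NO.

[0,5] S   >
  [0,2] S/(S\PP)   >
    [0,1] "map" : (S/(S\PP))/S
    [1,2] "near" : S
  [2,5] S\PP   <B
    [2,3] "quickly" : S\PP
    [3,5] S\S   <B
      [3,4] "idea" : PP\S
      [4,5] "park" : S\PP

YES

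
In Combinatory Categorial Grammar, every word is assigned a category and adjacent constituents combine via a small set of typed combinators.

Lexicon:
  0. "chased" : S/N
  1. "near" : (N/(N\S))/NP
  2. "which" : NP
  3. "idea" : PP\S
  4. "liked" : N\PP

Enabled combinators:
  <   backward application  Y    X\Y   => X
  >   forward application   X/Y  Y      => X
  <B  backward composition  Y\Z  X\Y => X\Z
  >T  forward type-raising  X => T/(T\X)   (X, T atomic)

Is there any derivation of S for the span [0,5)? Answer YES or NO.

[0,5] S   >
  [0,1] "chased" : S/N
  [1,5] N   >
    [1,3] N/(N\S)   >
      [1,2] "near" : (N/(N\S))/NP
      [2,3] "which" : NP
    [3,5] N\S   <B
      [3,4] "idea" : PP\S
      [4,5] "liked" : N\PP

YES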